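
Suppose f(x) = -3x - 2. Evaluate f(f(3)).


f(3) = -11
f(-11) = 31

31


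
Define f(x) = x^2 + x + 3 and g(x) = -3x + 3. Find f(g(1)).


g(1) = 0
f(0) = 1*(0)^2 + 1*(0) + 3 = 3

3


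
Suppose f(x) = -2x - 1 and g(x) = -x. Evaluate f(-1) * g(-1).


f(-1) = 1
g(-1) = 1
Product = 1

1


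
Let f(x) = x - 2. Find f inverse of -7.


Solve x - 2 = -7
x = (-7 + 2) / 1 = -5

-5


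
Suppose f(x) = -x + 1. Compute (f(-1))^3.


f(-1) = 2
(2)^3 = 8

8


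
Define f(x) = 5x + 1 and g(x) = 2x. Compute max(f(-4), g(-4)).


f(-4) = -19
g(-4) = -8
max = -8

-8


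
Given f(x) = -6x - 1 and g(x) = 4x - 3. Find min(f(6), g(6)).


-37


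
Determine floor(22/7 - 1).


22/7 = 3.1429
3.1429 - 1 = 2.1429
floor(2.1429) = 2

2


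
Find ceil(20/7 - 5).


-2


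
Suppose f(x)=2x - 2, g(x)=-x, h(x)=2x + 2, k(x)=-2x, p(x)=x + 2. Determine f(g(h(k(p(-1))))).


p(-1) = 1
k(1) = -2
h(-2) = -2
g(-2) = 2
f(2) = 2

2


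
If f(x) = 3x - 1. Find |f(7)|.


20


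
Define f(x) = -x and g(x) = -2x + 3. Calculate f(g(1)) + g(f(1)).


4


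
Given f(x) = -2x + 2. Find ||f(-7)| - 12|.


f(-7) = 16
|16| = 16
|16 - 12| = 4

4


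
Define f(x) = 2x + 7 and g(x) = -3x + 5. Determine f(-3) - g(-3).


-13


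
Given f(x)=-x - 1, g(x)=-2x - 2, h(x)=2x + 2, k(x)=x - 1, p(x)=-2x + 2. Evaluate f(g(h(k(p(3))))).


-15


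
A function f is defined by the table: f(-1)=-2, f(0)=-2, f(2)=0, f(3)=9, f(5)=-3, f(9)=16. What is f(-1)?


Reading from the table at x = -1

-2


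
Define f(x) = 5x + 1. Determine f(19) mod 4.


f(19) = 96
96 mod 4 = 0

0


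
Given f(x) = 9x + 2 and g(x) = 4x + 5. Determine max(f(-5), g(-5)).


f(-5) = -43
g(-5) = -15
max = -15

-15


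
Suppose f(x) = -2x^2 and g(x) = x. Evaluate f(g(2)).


g(2) = 2
f(2) = (-2)*(2)^2 = -8

-8


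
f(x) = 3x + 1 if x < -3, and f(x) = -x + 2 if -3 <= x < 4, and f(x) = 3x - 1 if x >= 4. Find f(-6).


-6 satisfies x < -3
f(-6) = -17

-17


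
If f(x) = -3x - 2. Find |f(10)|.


32


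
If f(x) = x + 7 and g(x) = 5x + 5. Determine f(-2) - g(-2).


10


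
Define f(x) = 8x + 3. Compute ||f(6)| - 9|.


42


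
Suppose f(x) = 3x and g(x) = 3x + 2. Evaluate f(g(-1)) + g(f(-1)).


f(g(-1)) = -3
g(f(-1)) = -7
Sum = -10

-10


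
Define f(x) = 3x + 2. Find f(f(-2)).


f(-2) = -4
f(-4) = -10

-10


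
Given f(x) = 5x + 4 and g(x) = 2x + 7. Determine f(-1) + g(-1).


f(-1) = -1
g(-1) = 5
Sum = 4

4


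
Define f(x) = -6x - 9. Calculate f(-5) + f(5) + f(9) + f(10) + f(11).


f(-5) = 21
f(5) = -39
f(9) = -63
f(10) = -69
f(11) = -75
Sum = -225

-225


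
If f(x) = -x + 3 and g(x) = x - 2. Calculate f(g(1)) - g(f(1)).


f(g(1)) = 4
g(f(1)) = 0
Difference = 4

4


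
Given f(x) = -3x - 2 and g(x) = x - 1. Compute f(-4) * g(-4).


-50


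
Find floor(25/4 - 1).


25/4 = 6.25
6.25 - 1 = 5.25
floor(5.25) = 5

5


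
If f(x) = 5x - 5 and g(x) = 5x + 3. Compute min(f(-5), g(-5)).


f(-5) = -30
g(-5) = -22
min = -30

-30


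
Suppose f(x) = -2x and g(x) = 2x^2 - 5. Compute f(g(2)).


g(2) = 3
f(3) = -6

-6


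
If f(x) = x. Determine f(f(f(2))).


f(2) = 2
f(2) = 2
f(2) = 2

2


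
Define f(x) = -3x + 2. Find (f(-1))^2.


f(-1) = 5
(5)^2 = 25

25


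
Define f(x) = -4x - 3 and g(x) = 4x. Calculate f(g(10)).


g(10) = 40
f(40) = -163

-163


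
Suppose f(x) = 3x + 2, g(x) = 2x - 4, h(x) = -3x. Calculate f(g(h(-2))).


h(-2) = 6
g(6) = 8
f(8) = 26

26


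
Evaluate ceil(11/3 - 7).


11/3 = 3.6667
3.6667 - 7 = -3.3333
ceil(-3.3333) = -3

-3


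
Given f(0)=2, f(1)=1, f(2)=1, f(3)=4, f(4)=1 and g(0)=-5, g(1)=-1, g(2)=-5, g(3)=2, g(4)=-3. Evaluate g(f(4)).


f(4) = 1
g(1) = -1

-1


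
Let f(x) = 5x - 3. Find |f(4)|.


f(4) = 17
|17| = 17

17


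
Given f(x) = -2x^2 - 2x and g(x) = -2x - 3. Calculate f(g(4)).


g(4) = -11
f(-11) = (-2)*(-11)^2 - 2*(-11) = -220

-220


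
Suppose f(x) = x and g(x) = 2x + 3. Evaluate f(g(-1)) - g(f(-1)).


f(g(-1)) = 1
g(f(-1)) = 1
Difference = 0

0


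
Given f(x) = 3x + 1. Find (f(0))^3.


f(0) = 1
(1)^3 = 1

1


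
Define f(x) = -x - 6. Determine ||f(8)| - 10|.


f(8) = -14
|-14| = 14
|14 - 10| = 4

4


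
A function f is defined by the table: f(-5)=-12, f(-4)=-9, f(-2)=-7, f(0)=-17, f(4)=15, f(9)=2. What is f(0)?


Reading from the table at x = 0

-17


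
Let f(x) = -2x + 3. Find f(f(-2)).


f(-2) = 7
f(7) = -11

-11


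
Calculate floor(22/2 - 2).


22/2 = 11
11 - 2 = 9
floor(9) = 9

9


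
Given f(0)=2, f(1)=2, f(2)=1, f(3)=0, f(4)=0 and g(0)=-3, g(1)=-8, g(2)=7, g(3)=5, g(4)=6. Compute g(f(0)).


f(0) = 2
g(2) = 7

7


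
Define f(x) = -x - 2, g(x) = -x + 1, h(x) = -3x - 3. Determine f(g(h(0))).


h(0) = -3
g(-3) = 4
f(4) = -6

-6


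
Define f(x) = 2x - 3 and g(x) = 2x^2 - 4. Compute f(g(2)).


g(2) = 4
f(4) = 5

5


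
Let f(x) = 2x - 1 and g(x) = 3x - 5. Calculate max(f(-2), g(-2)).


f(-2) = -5
g(-2) = -11
max = -5

-5


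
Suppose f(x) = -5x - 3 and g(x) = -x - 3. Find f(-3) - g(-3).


f(-3) = 12
g(-3) = 0
Difference = 12

12


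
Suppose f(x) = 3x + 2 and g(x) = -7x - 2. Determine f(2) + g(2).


f(2) = 8
g(2) = -16
Sum = -8

-8


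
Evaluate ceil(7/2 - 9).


7/2 = 3.5
3.5 - 9 = -5.5
ceil(-5.5) = -5

-5


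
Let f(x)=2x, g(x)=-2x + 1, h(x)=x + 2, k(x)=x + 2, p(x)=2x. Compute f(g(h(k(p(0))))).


p(0) = 0
k(0) = 2
h(2) = 4
g(4) = -7
f(-7) = -14

-14


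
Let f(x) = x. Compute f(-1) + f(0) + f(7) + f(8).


14


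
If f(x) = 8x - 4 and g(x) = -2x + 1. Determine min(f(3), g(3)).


f(3) = 20
g(3) = -5
min = -5

-5


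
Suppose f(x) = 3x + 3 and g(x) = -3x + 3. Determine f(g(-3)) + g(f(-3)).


f(g(-3)) = 39
g(f(-3)) = 21
Sum = 60

60


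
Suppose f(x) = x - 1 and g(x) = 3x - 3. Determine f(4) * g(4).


f(4) = 3
g(4) = 9
Product = 27

27


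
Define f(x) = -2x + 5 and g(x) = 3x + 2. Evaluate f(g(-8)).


g(-8) = -22
f(-22) = 49

49


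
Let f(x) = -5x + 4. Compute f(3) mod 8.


f(3) = -11
-11 mod 8 = 5

5


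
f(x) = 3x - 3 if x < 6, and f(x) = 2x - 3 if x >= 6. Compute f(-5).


-18


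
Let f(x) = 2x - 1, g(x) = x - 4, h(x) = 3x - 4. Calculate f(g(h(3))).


h(3) = 5
g(5) = 1
f(1) = 1

1


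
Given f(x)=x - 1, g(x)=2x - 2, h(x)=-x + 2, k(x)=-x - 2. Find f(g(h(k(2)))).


9


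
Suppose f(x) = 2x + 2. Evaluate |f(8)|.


f(8) = 18
|18| = 18

18


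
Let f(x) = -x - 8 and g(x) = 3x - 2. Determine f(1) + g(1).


f(1) = -9
g(1) = 1
Sum = -8

-8


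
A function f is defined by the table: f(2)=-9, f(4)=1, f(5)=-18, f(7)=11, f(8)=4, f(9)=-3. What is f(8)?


Reading from the table at x = 8

4


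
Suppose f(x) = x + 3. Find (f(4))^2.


f(4) = 7
(7)^2 = 49

49


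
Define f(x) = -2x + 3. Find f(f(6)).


21


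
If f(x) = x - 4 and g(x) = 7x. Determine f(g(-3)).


g(-3) = -21
f(-21) = -25

-25


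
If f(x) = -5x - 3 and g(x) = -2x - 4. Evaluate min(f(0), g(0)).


f(0) = -3
g(0) = -4
min = -4

-4


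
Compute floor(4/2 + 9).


4/2 = 2
2 + 9 = 11
floor(11) = 11

11


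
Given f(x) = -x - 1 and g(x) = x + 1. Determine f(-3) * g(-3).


-4


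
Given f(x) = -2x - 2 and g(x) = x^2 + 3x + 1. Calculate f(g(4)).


g(4) = 29
f(29) = -60

-60


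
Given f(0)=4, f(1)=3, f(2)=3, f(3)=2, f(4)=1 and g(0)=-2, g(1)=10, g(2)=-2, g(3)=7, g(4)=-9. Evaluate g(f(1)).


f(1) = 3
g(3) = 7

7


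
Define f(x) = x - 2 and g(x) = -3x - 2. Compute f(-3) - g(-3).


f(-3) = -5
g(-3) = 7
Difference = -12

-12


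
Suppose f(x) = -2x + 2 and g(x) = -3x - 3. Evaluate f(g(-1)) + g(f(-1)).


f(g(-1)) = 2
g(f(-1)) = -15
Sum = -13

-13


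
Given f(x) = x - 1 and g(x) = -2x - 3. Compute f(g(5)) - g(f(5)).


f(g(5)) = -14
g(f(5)) = -11
Difference = -3

-3


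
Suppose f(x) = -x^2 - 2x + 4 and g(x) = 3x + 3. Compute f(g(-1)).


g(-1) = 0
f(0) = (-1)*(0)^2 - 2*(0) + 4 = 4

4


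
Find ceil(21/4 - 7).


21/4 = 5.25
5.25 - 7 = -1.75
ceil(-1.75) = -1

-1


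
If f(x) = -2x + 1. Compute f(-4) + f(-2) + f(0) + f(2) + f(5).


3


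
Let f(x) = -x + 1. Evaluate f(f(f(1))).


f(1) = 0
f(0) = 1
f(1) = 0

0


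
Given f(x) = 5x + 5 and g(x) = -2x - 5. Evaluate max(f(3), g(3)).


f(3) = 20
g(3) = -11
max = 20

20


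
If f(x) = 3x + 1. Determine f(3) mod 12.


f(3) = 10
10 mod 12 = 10

10


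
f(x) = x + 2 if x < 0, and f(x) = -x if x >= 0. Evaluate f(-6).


-6 satisfies x < 0
f(-6) = -4

-4


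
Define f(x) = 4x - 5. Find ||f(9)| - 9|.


f(9) = 31
|31| = 31
|31 - 9| = 22

22


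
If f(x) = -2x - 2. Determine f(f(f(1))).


-14


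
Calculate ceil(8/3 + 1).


8/3 = 2.6667
2.6667 + 1 = 3.6667
ceil(3.6667) = 4

4


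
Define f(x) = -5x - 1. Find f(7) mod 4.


f(7) = -36
-36 mod 4 = 0

0


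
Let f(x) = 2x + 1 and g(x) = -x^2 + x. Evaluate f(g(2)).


g(2) = -2
f(-2) = -3

-3


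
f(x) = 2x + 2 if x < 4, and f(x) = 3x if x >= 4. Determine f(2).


2 satisfies x < 4
f(2) = 6

6


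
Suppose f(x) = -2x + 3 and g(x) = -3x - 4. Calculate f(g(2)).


g(2) = -10
f(-10) = 23

23


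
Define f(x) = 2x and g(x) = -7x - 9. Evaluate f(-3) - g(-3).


f(-3) = -6
g(-3) = 12
Difference = -18

-18


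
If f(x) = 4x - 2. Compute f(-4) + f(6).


4


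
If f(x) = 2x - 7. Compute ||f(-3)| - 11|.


f(-3) = -13
|-13| = 13
|13 - 11| = 2

2


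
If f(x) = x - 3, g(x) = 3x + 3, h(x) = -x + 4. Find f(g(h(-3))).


h(-3) = 7
g(7) = 24
f(24) = 21

21


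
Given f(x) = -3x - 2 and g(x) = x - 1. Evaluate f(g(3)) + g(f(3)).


f(g(3)) = -8
g(f(3)) = -12
Sum = -20

-20


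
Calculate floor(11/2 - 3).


11/2 = 5.5
5.5 - 3 = 2.5
floor(2.5) = 2

2


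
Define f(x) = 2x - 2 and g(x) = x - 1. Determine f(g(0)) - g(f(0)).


f(g(0)) = -4
g(f(0)) = -3
Difference = -1

-1


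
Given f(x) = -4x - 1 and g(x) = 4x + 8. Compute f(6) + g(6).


f(6) = -25
g(6) = 32
Sum = 7

7


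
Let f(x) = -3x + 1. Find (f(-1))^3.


64


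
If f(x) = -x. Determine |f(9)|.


f(9) = -9
|-9| = 9

9


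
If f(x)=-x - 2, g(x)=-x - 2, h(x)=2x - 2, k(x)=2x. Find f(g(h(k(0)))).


-2


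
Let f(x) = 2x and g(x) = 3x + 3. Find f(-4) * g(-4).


f(-4) = -8
g(-4) = -9
Product = 72

72


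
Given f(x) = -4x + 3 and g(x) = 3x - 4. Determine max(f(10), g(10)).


f(10) = -37
g(10) = 26
max = 26

26


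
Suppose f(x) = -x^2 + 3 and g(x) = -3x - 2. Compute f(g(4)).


g(4) = -14
f(-14) = (-1)*(-14)^2 + 3 = -193

-193


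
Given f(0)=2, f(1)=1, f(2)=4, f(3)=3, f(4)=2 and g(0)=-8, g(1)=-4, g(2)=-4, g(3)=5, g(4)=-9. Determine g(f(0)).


f(0) = 2
g(2) = -4

-4


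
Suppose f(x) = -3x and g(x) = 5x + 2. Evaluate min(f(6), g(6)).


f(6) = -18
g(6) = 32
min = -18

-18


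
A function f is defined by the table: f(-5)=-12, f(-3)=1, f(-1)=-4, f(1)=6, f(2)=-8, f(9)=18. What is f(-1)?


-4


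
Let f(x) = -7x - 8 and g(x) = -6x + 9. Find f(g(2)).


g(2) = -3
f(-3) = 13

13


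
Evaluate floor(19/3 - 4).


19/3 = 6.3333
6.3333 - 4 = 2.3333
floor(2.3333) = 2

2


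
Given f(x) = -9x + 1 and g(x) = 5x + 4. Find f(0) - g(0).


-3


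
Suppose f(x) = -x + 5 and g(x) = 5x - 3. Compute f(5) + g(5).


22


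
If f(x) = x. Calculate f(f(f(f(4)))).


f(4) = 4
f(4) = 4
f(4) = 4
f(4) = 4

4


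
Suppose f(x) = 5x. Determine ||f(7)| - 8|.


f(7) = 35
|35| = 35
|35 - 8| = 27

27


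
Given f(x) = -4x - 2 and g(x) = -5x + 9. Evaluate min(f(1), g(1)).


-6


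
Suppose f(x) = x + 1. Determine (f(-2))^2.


1


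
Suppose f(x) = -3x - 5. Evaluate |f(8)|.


29


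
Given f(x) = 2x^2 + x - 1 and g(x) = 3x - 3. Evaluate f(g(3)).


g(3) = 6
f(6) = 2*(6)^2 + 1*(6) - 1 = 77

77


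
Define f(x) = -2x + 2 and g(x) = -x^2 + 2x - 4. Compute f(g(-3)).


40


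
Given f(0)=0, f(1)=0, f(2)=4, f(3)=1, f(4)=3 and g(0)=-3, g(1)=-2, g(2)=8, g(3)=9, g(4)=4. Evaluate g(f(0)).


f(0) = 0
g(0) = -3

-3


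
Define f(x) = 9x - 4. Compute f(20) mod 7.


1


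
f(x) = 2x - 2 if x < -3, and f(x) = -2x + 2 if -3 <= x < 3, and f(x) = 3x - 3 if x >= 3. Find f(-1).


-1 satisfies -3 <= x < 3
f(-1) = 4

4


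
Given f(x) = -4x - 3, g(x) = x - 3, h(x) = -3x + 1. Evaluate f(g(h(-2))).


h(-2) = 7
g(7) = 4
f(4) = -19

-19


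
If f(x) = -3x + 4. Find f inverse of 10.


Solve -3x + 4 = 10
x = (10 - 4) / (-3) = -2

-2


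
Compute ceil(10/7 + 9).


10/7 = 1.4286
1.4286 + 9 = 10.4286
ceil(10.4286) = 11

11


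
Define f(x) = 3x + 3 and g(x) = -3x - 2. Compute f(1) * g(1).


f(1) = 6
g(1) = -5
Product = -30

-30


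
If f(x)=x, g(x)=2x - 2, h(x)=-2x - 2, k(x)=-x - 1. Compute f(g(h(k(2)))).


k(2) = -3
h(-3) = 4
g(4) = 6
f(6) = 6

6


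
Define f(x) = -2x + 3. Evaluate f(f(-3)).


f(-3) = 9
f(9) = -15

-15


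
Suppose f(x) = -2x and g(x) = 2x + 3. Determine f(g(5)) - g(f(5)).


-9


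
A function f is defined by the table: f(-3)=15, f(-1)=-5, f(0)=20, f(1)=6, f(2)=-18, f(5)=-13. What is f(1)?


Reading from the table at x = 1

6


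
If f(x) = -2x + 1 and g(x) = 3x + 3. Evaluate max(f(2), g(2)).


9


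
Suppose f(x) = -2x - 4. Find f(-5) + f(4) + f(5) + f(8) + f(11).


f(-5) = 6
f(4) = -12
f(5) = -14
f(8) = -20
f(11) = -26
Sum = -66

-66


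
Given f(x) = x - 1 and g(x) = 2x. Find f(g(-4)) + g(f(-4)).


f(g(-4)) = -9
g(f(-4)) = -10
Sum = -19

-19


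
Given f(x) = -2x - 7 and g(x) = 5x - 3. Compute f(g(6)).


g(6) = 27
f(27) = -61

-61


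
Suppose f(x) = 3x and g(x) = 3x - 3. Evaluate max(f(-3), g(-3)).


-9


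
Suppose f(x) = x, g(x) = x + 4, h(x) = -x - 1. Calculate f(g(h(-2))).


h(-2) = 1
g(1) = 5
f(5) = 5

5


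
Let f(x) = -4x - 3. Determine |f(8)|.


f(8) = -35
|-35| = 35

35


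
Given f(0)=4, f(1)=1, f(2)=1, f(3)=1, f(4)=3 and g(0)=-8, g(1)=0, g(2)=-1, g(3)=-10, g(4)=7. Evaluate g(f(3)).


f(3) = 1
g(1) = 0

0


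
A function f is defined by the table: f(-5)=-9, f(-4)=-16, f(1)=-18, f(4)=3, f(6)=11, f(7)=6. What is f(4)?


Reading from the table at x = 4

3


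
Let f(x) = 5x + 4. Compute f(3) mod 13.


f(3) = 19
19 mod 13 = 6

6


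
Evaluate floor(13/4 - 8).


13/4 = 3.25
3.25 - 8 = -4.75
floor(-4.75) = -5

-5


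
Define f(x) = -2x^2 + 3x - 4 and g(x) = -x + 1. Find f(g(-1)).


g(-1) = 2
f(2) = (-2)*(2)^2 + 3*(2) - 4 = -6

-6


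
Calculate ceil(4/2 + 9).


4/2 = 2
2 + 9 = 11
ceil(11) = 11

11


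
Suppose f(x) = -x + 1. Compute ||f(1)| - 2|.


f(1) = 0
|0| = 0
|0 - 2| = 2

2


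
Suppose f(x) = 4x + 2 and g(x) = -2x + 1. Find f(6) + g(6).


f(6) = 26
g(6) = -11
Sum = 15

15


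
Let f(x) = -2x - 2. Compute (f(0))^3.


f(0) = -2
(-2)^3 = -8

-8


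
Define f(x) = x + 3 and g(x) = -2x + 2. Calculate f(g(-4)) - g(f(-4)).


f(g(-4)) = 13
g(f(-4)) = 4
Difference = 9

9


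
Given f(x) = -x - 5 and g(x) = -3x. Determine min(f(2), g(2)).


-7


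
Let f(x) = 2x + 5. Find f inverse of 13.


Solve 2x + 5 = 13
x = (13 - 5) / 2 = 4

4


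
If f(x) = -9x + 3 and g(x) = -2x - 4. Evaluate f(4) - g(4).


f(4) = -33
g(4) = -12
Difference = -21

-21


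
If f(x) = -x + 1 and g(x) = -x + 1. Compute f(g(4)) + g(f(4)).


f(g(4)) = 4
g(f(4)) = 4
Sum = 8

8


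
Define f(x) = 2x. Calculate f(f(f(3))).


f(3) = 6
f(6) = 12
f(12) = 24

24


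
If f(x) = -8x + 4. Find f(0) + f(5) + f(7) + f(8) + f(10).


f(0) = 4
f(5) = -36
f(7) = -52
f(8) = -60
f(10) = -76
Sum = -220

-220


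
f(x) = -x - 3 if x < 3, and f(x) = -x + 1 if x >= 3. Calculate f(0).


0 satisfies x < 3
f(0) = -3

-3


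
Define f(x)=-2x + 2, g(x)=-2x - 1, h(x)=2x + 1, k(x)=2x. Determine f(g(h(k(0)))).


k(0) = 0
h(0) = 1
g(1) = -3
f(-3) = 8

8


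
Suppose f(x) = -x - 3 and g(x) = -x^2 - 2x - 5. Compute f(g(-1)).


1


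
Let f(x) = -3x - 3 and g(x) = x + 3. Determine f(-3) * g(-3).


f(-3) = 6
g(-3) = 0
Product = 0

0


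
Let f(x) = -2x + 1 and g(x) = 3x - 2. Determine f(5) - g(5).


f(5) = -9
g(5) = 13
Difference = -22

-22


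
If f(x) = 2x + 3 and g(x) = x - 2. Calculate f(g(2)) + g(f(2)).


8


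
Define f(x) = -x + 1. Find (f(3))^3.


f(3) = -2
(-2)^3 = -8

-8


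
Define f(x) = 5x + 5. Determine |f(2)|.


15


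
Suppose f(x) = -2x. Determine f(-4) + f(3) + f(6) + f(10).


f(-4) = 8
f(3) = -6
f(6) = -12
f(10) = -20
Sum = -30

-30


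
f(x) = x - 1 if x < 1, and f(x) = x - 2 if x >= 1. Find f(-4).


-4 satisfies x < 1
f(-4) = -5

-5


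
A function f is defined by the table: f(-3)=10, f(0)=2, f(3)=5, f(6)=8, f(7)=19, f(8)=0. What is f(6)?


Reading from the table at x = 6

8


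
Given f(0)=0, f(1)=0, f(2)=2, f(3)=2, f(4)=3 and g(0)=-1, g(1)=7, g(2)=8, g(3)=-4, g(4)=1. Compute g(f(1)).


f(1) = 0
g(0) = -1

-1


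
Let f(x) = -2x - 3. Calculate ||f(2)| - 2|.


f(2) = -7
|-7| = 7
|7 - 2| = 5

5


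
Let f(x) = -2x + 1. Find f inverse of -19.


Solve -2x + 1 = -19
x = (-19 - 1) / (-2) = 10

10


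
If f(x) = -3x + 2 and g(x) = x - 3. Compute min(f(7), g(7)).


f(7) = -19
g(7) = 4
min = -19

-19


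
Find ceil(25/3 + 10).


25/3 = 8.3333
8.3333 + 10 = 18.3333
ceil(18.3333) = 19

19


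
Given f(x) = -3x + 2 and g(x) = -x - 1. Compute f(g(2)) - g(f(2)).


f(g(2)) = 11
g(f(2)) = 3
Difference = 8

8


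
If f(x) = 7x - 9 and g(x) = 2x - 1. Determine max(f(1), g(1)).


f(1) = -2
g(1) = 1
max = 1

1


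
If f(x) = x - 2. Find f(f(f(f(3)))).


f(3) = 1
f(1) = -1
f(-1) = -3
f(-3) = -5

-5


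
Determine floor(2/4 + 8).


2/4 = 0.5
0.5 + 8 = 8.5
floor(8.5) = 8

8


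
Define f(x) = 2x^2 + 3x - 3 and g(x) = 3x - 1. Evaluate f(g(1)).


g(1) = 2
f(2) = 2*(2)^2 + 3*(2) - 3 = 11

11


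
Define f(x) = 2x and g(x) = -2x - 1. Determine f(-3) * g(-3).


f(-3) = -6
g(-3) = 5
Product = -30

-30


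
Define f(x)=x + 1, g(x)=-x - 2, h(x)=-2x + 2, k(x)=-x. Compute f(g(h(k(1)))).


k(1) = -1
h(-1) = 4
g(4) = -6
f(-6) = -5

-5


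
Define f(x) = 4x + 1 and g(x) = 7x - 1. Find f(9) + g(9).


f(9) = 37
g(9) = 62
Sum = 99

99


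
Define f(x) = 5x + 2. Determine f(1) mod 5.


2


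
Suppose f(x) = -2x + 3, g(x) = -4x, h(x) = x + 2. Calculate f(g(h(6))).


h(6) = 8
g(8) = -32
f(-32) = 67

67


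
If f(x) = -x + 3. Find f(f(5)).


5


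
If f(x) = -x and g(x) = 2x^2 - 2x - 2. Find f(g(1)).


2


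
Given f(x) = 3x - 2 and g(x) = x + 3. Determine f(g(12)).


g(12) = 15
f(15) = 43

43


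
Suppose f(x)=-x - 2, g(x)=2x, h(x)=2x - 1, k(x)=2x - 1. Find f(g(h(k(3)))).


k(3) = 5
h(5) = 9
g(9) = 18
f(18) = -20

-20


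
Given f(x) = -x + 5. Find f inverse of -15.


Solve -x + 5 = -15
x = (-15 - 5) / (-1) = 20

20


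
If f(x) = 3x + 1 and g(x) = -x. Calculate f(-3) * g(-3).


f(-3) = -8
g(-3) = 3
Product = -24

-24


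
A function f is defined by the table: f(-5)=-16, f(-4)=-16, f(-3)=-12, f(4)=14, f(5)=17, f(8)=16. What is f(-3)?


Reading from the table at x = -3

-12


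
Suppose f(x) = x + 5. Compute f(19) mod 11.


2


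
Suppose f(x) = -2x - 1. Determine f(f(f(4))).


f(4) = -9
f(-9) = 17
f(17) = -35

-35


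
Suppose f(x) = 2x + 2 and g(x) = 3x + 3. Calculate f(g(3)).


26


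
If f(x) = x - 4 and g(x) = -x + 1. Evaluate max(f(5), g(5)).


f(5) = 1
g(5) = -4
max = 1

1


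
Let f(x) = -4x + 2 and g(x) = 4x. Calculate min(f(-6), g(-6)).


f(-6) = 26
g(-6) = -24
min = -24

-24


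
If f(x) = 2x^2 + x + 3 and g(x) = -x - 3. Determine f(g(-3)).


g(-3) = 0
f(0) = 2*(0)^2 + 1*(0) + 3 = 3

3


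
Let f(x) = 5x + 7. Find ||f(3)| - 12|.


10


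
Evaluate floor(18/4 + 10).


18/4 = 4.5
4.5 + 10 = 14.5
floor(14.5) = 14

14


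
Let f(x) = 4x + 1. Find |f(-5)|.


19


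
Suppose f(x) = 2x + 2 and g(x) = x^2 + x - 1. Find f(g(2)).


g(2) = 5
f(5) = 12

12


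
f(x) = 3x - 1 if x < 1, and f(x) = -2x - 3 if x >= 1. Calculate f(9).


9 satisfies x >= 1
f(9) = -21

-21


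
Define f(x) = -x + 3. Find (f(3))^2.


f(3) = 0
(0)^2 = 0

0


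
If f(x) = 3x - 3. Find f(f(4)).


f(4) = 9
f(9) = 24

24


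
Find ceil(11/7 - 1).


11/7 = 1.5714
1.5714 - 1 = 0.5714
ceil(0.5714) = 1

1


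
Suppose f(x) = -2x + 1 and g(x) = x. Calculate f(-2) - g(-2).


f(-2) = 5
g(-2) = -2
Difference = 7

7


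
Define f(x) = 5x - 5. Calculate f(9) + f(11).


f(9) = 40
f(11) = 50
Sum = 90

90


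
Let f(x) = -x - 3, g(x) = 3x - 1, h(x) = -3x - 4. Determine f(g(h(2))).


h(2) = -10
g(-10) = -31
f(-31) = 28

28


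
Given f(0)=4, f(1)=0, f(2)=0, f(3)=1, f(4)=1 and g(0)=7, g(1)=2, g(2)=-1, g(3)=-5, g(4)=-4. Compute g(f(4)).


f(4) = 1
g(1) = 2

2


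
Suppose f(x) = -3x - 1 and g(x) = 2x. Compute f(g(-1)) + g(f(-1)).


f(g(-1)) = 5
g(f(-1)) = 4
Sum = 9

9


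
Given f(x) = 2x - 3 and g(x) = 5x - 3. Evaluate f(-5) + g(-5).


-41


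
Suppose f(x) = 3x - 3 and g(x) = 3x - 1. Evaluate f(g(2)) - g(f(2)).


4


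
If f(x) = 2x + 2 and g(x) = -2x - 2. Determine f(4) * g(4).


-100


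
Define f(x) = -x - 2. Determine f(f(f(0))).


-2


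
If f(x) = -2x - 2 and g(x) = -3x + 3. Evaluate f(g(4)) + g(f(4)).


49


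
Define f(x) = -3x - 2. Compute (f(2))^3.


f(2) = -8
(-8)^3 = -512

-512


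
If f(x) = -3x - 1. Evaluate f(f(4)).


f(4) = -13
f(-13) = 38

38


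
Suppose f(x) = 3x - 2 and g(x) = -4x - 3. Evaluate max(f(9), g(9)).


f(9) = 25
g(9) = -39
max = 25

25


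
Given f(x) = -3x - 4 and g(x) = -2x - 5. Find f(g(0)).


g(0) = -5
f(-5) = 11

11


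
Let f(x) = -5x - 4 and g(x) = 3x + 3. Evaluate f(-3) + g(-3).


5


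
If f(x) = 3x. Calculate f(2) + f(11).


f(2) = 6
f(11) = 33
Sum = 39

39


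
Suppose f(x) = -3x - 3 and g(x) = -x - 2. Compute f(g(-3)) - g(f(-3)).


f(g(-3)) = -6
g(f(-3)) = -8
Difference = 2

2


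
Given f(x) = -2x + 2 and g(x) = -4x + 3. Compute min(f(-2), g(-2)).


6


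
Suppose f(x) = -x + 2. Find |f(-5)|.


f(-5) = 7
|7| = 7

7


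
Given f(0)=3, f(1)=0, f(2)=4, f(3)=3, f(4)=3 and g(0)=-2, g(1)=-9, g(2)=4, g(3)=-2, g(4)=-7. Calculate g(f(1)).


f(1) = 0
g(0) = -2

-2


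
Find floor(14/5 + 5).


14/5 = 2.8
2.8 + 5 = 7.8
floor(7.8) = 7

7


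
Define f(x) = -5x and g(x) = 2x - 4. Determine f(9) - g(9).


-59


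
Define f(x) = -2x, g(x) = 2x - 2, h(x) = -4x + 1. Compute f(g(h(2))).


32


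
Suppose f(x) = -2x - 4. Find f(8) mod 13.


f(8) = -20
-20 mod 13 = 6

6


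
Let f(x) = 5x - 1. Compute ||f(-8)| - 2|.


f(-8) = -41
|-41| = 41
|41 - 2| = 39

39


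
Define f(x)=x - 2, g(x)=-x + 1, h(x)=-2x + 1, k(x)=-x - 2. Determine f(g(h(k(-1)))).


k(-1) = -1
h(-1) = 3
g(3) = -2
f(-2) = -4

-4


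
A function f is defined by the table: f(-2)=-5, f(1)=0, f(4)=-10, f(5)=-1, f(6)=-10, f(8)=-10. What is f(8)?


Reading from the table at x = 8

-10


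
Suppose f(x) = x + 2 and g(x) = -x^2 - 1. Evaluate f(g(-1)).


g(-1) = -2
f(-2) = 0

0


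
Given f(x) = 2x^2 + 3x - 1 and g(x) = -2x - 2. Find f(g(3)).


g(3) = -8
f(-8) = 2*(-8)^2 + 3*(-8) - 1 = 103

103


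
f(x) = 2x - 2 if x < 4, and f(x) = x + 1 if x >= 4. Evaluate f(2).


2 satisfies x < 4
f(2) = 2

2


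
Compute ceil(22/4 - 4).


22/4 = 5.5
5.5 - 4 = 1.5
ceil(1.5) = 2

2


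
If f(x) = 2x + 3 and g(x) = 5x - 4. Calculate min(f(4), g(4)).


11


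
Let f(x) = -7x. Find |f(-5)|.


f(-5) = 35
|35| = 35

35


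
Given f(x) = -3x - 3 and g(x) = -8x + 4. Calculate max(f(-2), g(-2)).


f(-2) = 3
g(-2) = 20
max = 20

20


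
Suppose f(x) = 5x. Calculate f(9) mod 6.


f(9) = 45
45 mod 6 = 3

3


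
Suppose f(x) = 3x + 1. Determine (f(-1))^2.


f(-1) = -2
(-2)^2 = 4

4


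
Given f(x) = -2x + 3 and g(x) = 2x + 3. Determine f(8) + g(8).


f(8) = -13
g(8) = 19
Sum = 6

6


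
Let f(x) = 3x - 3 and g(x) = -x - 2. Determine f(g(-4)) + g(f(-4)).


16


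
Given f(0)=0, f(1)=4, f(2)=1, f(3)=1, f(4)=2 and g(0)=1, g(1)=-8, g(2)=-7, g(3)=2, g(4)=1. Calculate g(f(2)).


-8


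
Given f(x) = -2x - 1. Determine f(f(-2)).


-7


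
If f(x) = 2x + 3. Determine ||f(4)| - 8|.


f(4) = 11
|11| = 11
|11 - 8| = 3

3


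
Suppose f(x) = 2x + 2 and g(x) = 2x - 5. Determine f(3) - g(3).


f(3) = 8
g(3) = 1
Difference = 7

7


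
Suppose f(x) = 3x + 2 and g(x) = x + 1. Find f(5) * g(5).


102


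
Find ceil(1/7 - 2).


1/7 = 0.1429
0.1429 - 2 = -1.8571
ceil(-1.8571) = -1

-1


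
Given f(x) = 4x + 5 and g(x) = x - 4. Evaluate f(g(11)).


g(11) = 7
f(7) = 33

33


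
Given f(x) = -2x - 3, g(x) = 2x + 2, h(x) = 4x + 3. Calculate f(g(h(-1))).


h(-1) = -1
g(-1) = 0
f(0) = -3

-3


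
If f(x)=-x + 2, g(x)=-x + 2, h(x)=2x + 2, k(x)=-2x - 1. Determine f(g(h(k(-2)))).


k(-2) = 3
h(3) = 8
g(8) = -6
f(-6) = 8

8


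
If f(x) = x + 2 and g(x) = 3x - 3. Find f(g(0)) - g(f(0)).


f(g(0)) = -1
g(f(0)) = 3
Difference = -4

-4


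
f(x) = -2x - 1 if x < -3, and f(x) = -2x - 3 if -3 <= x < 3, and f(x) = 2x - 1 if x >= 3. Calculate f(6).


6 satisfies x >= 3
f(6) = 11

11


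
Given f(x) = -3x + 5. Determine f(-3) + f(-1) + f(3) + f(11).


-10


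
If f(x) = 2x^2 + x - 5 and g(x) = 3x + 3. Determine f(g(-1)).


g(-1) = 0
f(0) = 2*(0)^2 + 1*(0) - 5 = -5

-5


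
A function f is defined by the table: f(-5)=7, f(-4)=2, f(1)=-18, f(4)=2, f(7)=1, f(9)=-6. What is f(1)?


Reading from the table at x = 1

-18


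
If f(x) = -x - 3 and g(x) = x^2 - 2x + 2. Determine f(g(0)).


g(0) = 2
f(2) = -5

-5


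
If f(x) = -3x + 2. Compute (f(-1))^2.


f(-1) = 5
(5)^2 = 25

25


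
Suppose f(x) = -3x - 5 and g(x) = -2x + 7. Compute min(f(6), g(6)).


f(6) = -23
g(6) = -5
min = -23

-23


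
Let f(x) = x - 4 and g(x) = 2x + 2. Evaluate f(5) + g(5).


f(5) = 1
g(5) = 12
Sum = 13

13


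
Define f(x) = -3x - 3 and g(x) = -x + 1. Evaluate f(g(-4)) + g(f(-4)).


f(g(-4)) = -18
g(f(-4)) = -8
Sum = -26

-26


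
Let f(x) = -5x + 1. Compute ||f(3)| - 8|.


6


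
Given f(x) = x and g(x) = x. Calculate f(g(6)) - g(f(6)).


f(g(6)) = 6
g(f(6)) = 6
Difference = 0

0


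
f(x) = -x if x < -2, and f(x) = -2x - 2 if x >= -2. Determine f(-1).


-1 satisfies x >= -2
f(-1) = 0

0


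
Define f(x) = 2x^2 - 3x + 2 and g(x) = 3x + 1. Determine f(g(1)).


22


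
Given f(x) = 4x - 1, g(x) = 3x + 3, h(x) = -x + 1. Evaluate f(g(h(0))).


23


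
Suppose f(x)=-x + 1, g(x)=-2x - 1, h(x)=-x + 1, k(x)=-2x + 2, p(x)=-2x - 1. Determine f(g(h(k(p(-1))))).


p(-1) = 1
k(1) = 0
h(0) = 1
g(1) = -3
f(-3) = 4

4


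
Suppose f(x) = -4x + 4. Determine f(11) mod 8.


0


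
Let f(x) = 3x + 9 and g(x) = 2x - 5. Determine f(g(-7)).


-48


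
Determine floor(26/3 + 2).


26/3 = 8.6667
8.6667 + 2 = 10.6667
floor(10.6667) = 10

10


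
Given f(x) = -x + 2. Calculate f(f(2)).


2


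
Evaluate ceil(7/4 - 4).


7/4 = 1.75
1.75 - 4 = -2.25
ceil(-2.25) = -2

-2


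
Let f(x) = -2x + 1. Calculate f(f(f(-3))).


f(-3) = 7
f(7) = -13
f(-13) = 27

27


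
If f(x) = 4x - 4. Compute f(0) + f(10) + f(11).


f(0) = -4
f(10) = 36
f(11) = 40
Sum = 72

72


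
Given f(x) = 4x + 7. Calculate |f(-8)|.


f(-8) = -25
|-25| = 25

25


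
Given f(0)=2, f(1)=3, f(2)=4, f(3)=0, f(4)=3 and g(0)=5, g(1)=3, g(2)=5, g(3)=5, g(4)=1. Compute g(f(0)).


5


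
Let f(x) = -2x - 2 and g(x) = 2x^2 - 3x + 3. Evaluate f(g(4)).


g(4) = 23
f(23) = -48

-48


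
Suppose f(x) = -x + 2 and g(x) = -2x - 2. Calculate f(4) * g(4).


20


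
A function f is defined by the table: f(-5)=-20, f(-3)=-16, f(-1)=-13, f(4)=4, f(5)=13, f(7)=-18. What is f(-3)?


-16


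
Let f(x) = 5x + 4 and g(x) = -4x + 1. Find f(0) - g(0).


f(0) = 4
g(0) = 1
Difference = 3

3


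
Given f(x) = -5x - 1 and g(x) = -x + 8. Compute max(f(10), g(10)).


f(10) = -51
g(10) = -2
max = -2

-2


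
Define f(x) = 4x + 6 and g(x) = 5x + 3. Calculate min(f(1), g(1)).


f(1) = 10
g(1) = 8
min = 8

8


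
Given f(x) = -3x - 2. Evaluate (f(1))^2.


25


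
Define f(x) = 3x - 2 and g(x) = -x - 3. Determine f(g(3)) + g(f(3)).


f(g(3)) = -20
g(f(3)) = -10
Sum = -30

-30


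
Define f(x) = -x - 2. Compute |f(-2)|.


f(-2) = 0
|0| = 0

0


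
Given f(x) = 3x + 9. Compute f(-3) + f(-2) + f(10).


f(-3) = 0
f(-2) = 3
f(10) = 39
Sum = 42

42


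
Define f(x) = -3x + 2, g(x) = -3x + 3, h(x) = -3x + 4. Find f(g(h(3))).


h(3) = -5
g(-5) = 18
f(18) = -52

-52


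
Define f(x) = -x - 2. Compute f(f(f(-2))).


f(-2) = 0
f(0) = -2
f(-2) = 0

0


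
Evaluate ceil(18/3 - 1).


18/3 = 6
6 - 1 = 5
ceil(5) = 5

5


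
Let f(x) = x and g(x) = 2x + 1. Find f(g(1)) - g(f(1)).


0


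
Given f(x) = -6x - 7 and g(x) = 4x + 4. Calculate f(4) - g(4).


f(4) = -31
g(4) = 20
Difference = -51

-51


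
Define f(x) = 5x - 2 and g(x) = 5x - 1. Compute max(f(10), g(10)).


f(10) = 48
g(10) = 49
max = 49

49


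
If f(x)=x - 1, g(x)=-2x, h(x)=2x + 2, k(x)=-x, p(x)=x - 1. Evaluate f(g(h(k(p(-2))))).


p(-2) = -3
k(-3) = 3
h(3) = 8
g(8) = -16
f(-16) = -17

-17


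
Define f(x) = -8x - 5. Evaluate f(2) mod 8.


f(2) = -21
-21 mod 8 = 3

3


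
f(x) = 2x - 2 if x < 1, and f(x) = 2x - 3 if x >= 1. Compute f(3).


3 satisfies x >= 1
f(3) = 3

3


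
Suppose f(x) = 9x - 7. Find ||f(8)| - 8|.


f(8) = 65
|65| = 65
|65 - 8| = 57

57


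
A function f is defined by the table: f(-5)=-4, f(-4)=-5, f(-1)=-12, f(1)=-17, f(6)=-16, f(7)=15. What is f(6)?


Reading from the table at x = 6

-16


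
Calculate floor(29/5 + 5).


29/5 = 5.8
5.8 + 5 = 10.8
floor(10.8) = 10

10


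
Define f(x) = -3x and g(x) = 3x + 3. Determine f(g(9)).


g(9) = 30
f(30) = -90

-90


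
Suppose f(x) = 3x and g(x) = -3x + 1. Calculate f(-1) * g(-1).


-12


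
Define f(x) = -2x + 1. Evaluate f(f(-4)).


-17


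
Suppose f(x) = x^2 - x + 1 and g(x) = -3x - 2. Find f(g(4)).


g(4) = -14
f(-14) = 1*(-14)^2 - 1*(-14) + 1 = 211

211


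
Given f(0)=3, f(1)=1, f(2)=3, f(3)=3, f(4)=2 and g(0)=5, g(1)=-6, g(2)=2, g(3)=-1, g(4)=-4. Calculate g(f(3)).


f(3) = 3
g(3) = -1

-1


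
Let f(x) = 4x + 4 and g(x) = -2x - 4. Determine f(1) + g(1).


f(1) = 8
g(1) = -6
Sum = 2

2


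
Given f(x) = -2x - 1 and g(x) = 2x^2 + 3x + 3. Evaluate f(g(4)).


g(4) = 47
f(47) = -95

-95


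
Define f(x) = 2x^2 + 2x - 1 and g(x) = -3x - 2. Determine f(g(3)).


g(3) = -11
f(-11) = 2*(-11)^2 + 2*(-11) - 1 = 219

219


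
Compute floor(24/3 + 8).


24/3 = 8
8 + 8 = 16
floor(16) = 16

16


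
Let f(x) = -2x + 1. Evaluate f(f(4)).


f(4) = -7
f(-7) = 15

15


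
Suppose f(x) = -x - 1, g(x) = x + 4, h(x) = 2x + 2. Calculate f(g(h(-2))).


h(-2) = -2
g(-2) = 2
f(2) = -3

-3


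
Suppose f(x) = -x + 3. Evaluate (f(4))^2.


f(4) = -1
(-1)^2 = 1

1


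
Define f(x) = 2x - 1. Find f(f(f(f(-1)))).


-31


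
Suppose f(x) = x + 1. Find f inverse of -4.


Solve x + 1 = -4
x = (-4 - 1) / 1 = -5

-5


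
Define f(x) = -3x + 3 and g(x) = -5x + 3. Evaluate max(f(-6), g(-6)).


33


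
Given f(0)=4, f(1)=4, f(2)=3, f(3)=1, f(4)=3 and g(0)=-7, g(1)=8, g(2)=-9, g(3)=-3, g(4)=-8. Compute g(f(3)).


f(3) = 1
g(1) = 8

8


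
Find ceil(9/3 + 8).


11


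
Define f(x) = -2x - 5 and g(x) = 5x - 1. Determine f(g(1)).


g(1) = 4
f(4) = -13

-13


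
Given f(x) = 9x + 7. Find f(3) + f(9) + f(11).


f(3) = 34
f(9) = 88
f(11) = 106
Sum = 228

228


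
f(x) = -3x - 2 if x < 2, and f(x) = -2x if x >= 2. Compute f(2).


2 satisfies x >= 2
f(2) = -4

-4


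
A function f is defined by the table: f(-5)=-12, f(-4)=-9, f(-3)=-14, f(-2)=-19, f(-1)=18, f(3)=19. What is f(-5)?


Reading from the table at x = -5

-12


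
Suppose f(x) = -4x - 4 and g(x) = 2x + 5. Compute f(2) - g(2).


-21


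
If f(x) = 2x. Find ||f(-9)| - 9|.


f(-9) = -18
|-18| = 18
|18 - 9| = 9

9


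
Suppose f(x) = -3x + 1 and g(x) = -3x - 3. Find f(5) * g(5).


f(5) = -14
g(5) = -18
Product = 252

252


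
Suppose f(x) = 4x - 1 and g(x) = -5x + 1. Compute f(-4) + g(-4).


f(-4) = -17
g(-4) = 21
Sum = 4

4


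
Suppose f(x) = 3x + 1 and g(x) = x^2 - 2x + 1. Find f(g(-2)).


g(-2) = 9
f(9) = 28

28


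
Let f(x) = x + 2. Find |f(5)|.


f(5) = 7
|7| = 7

7


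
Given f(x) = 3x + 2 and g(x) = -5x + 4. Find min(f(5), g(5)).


f(5) = 17
g(5) = -21
min = -21

-21


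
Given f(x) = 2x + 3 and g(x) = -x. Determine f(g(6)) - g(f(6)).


f(g(6)) = -9
g(f(6)) = -15
Difference = 6

6


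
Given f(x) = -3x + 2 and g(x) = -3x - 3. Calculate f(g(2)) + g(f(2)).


f(g(2)) = 29
g(f(2)) = 9
Sum = 38

38


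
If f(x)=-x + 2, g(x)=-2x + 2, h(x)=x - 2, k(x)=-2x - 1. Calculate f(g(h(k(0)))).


-6


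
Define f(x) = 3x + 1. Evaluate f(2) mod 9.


f(2) = 7
7 mod 9 = 7

7


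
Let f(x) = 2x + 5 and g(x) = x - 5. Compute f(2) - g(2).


f(2) = 9
g(2) = -3
Difference = 12

12


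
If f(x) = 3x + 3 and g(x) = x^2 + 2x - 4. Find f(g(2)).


g(2) = 4
f(4) = 15

15


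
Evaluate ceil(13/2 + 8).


13/2 = 6.5
6.5 + 8 = 14.5
ceil(14.5) = 15

15


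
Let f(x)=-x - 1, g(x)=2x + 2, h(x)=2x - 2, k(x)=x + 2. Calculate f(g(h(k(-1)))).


-3


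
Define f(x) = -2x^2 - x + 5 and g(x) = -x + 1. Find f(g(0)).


g(0) = 1
f(1) = (-2)*(1)^2 - 1*(1) + 5 = 2

2


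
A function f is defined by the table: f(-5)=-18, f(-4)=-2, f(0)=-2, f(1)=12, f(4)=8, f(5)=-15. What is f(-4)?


Reading from the table at x = -4

-2


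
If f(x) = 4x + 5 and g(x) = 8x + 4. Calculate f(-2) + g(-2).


f(-2) = -3
g(-2) = -12
Sum = -15

-15


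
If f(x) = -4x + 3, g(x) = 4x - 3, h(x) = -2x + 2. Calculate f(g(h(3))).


h(3) = -4
g(-4) = -19
f(-19) = 79

79


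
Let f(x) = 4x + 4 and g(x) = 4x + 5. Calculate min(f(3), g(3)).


f(3) = 16
g(3) = 17
min = 16

16


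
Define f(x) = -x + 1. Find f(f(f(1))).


0


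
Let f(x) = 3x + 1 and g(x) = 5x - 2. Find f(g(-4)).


-65


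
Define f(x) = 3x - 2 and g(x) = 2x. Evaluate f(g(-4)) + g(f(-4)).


f(g(-4)) = -26
g(f(-4)) = -28
Sum = -54

-54


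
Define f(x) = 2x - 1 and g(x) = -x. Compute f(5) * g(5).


f(5) = 9
g(5) = -5
Product = -45

-45


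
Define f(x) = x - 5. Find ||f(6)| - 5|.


4


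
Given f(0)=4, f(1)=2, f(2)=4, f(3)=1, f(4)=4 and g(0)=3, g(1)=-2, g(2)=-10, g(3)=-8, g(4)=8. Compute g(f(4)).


f(4) = 4
g(4) = 8

8


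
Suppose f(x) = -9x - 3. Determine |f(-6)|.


f(-6) = 51
|51| = 51

51


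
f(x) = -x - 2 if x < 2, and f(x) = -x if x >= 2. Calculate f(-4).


2


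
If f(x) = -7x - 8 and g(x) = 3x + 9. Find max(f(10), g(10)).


f(10) = -78
g(10) = 39
max = 39

39


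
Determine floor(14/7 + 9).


14/7 = 2
2 + 9 = 11
floor(11) = 11

11


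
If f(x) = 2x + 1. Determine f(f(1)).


f(1) = 3
f(3) = 7

7


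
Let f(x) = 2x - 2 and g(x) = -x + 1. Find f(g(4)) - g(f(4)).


f(g(4)) = -8
g(f(4)) = -5
Difference = -3

-3


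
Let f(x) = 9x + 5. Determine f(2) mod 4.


f(2) = 23
23 mod 4 = 3

3


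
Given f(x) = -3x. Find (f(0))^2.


f(0) = 0
(0)^2 = 0

0


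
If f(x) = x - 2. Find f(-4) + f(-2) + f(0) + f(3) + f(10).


f(-4) = -6
f(-2) = -4
f(0) = -2
f(3) = 1
f(10) = 8
Sum = -3

-3


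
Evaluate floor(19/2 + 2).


19/2 = 9.5
9.5 + 2 = 11.5
floor(11.5) = 11

11


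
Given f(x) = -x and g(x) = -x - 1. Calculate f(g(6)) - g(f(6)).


f(g(6)) = 7
g(f(6)) = 5
Difference = 2

2


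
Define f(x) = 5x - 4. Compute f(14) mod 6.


0


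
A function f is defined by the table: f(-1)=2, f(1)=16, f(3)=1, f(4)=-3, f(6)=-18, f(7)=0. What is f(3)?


Reading from the table at x = 3

1


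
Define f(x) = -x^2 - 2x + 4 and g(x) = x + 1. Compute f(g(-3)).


g(-3) = -2
f(-2) = (-1)*(-2)^2 - 2*(-2) + 4 = 4

4


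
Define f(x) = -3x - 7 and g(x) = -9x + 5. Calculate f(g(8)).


g(8) = -67
f(-67) = 194

194


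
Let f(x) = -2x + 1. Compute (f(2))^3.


-27


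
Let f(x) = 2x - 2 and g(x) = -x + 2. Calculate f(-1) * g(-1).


f(-1) = -4
g(-1) = 3
Product = -12

-12


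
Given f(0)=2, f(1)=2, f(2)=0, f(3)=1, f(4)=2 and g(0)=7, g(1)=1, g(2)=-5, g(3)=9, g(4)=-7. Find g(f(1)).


f(1) = 2
g(2) = -5

-5


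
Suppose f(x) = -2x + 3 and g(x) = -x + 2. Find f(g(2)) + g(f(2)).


6


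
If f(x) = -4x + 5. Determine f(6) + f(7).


f(6) = -19
f(7) = -23
Sum = -42

-42


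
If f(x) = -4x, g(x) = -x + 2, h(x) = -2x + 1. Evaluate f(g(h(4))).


h(4) = -7
g(-7) = 9
f(9) = -36

-36


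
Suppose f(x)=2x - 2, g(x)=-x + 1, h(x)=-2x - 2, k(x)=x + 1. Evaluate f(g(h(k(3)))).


k(3) = 4
h(4) = -10
g(-10) = 11
f(11) = 20

20


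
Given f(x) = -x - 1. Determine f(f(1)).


1


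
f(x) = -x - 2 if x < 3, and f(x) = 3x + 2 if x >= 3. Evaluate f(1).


1 satisfies x < 3
f(1) = -3

-3


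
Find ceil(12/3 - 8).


12/3 = 4
4 - 8 = -4
ceil(-4) = -4

-4


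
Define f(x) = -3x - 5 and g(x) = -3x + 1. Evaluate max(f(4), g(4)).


-11


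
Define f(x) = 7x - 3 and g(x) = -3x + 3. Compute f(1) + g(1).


f(1) = 4
g(1) = 0
Sum = 4

4


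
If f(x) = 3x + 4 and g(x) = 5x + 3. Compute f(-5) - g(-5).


f(-5) = -11
g(-5) = -22
Difference = 11

11


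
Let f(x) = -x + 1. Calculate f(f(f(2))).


f(2) = -1
f(-1) = 2
f(2) = -1

-1


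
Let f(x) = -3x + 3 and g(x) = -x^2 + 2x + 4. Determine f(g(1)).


g(1) = 5
f(5) = -12

-12


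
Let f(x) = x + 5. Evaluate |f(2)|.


f(2) = 7
|7| = 7

7


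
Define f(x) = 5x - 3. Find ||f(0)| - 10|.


f(0) = -3
|-3| = 3
|3 - 10| = 7

7


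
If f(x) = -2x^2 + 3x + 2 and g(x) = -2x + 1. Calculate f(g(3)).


g(3) = -5
f(-5) = (-2)*(-5)^2 + 3*(-5) + 2 = -63

-63


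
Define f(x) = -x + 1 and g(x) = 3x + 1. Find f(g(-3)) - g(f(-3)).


-4


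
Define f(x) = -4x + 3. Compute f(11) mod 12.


7


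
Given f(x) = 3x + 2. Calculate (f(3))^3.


f(3) = 11
(11)^3 = 1331

1331


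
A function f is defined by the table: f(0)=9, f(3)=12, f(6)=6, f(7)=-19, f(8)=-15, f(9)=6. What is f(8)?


Reading from the table at x = 8

-15


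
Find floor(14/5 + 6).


8


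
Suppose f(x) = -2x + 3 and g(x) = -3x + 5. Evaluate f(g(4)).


17


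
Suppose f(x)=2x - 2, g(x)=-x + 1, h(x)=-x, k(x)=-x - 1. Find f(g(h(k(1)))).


k(1) = -2
h(-2) = 2
g(2) = -1
f(-1) = -4

-4


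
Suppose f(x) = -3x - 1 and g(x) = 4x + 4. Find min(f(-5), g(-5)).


f(-5) = 14
g(-5) = -16
min = -16

-16
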